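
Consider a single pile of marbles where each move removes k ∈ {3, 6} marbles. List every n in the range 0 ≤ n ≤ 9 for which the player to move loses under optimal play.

0, 1, 2, 9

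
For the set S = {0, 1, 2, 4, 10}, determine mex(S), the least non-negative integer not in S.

3

The values 0, 1, 2 are all present; 3 is the first non-negative integer missing from the set.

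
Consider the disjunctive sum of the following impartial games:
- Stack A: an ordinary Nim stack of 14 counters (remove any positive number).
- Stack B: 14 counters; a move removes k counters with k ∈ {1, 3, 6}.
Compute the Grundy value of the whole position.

Stack A is a plain Nim stack of size 14, so its Grundy value is 14.
Grundy values for stack B (subtraction set {1, 3, 6}):
g(0) = mex{} = 0
g(1) = mex{0} = 1
g(2) = mex{1} = 0
g(3) = mex{0} = 1
g(4) = mex{1} = 0
g(5) = mex{0} = 1
g(6) = mex{0,1} = 2
g(7) = mex{0,1,2} = 3
g(8) = mex{0,1,3} = 2
g(9) = mex{1,2} = 0
g(10) = mex{0,3} = 1
g(11) = mex{1,2} = 0
g(12) = mex{0,2} = 1
g(13) = mex{1,3} = 0
g(14) = mex{0,2} = 1
So g(14) = 1.
The value of a disjunctive sum is the nim-sum of the parts.
Combined value = 14 XOR 1 = 15.

15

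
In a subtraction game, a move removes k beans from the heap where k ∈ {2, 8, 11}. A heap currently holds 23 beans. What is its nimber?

0

Compute g(0), g(1), … for moves {2, 8, 11}:
k:     0  1  2  3  4  5  6  7  8  9 10 11 12 13 14 15 16 17 18 19 20 21 22 23
g(k):  0  0  1  1  0  0  1  1  2  2  0  3  1  2  0  3  1  0  2  1  0  3  1  0
So g(23) = 0.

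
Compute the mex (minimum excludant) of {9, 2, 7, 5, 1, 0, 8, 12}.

3

The values 0, 1, 2 are all present; 3 is the first non-negative integer missing from the set.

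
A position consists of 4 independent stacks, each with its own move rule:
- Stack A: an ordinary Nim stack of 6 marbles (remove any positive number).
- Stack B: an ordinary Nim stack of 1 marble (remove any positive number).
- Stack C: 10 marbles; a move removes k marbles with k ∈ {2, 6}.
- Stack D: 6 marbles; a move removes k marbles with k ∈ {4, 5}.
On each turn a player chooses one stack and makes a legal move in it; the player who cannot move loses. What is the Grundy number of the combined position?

7

Stack A is a plain Nim stack of size 6, so its Grundy value is 6.
Stack B is a plain Nim stack of size 1, so its Grundy value is 1.
For stack C, compute g(0), g(1), … with moves {2, 6}:
k:     0  1  2  3  4  5  6  7  8  9 10
g(k):  0  0  1  1  0  0  1  1  0  0  1
So g(10) = 1.
Grundy values for stack D (subtraction set {4, 5}):
k:     0  1  2  3  4  5  6
g(k):  0  0  0  0  1  1  1
So g(6) = 1.
By the Sprague-Grundy theorem, the Grundy value of a sum of independent games is the XOR of the component values.
Combined value = 6 ⊕ 1 ⊕ 1 ⊕ 1 = 7.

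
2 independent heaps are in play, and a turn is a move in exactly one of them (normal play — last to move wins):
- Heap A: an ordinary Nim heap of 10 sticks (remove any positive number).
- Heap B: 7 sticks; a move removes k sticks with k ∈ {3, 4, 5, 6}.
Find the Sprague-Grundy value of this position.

8

Heap A is a plain Nim heap of size 10, so its Grundy value is 10.
Build the Grundy sequence for heap B with g(k) = mex{g(k−s) : s ∈ {3, 4, 5, 6}, s ≤ k}:
k:     0  1  2  3  4  5  6  7
g(k):  0  0  0  1  1  1  2  2
So g(7) = 2.
The value of a disjunctive sum is the nim-sum of the parts.
Combined value = 10 XOR 2 = 8.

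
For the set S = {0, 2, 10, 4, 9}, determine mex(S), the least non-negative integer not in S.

1

0 is in the set but 1 is not, so the mex is 1.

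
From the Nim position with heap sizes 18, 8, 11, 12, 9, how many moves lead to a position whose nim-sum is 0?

1

Nim-sum: 18 ⊕ 8 ⊕ 11 ⊕ 12 ⊕ 9 = 20.
The overall nim-sum is X = 20. A heap of size p has a winning move iff p XOR X < p (reduce it to p XOR X).
  18: 18 XOR 20 = 6 < 18 — winning move (to 6).
  8: 8 XOR 20 = 28 ≥ 8 — no move.
  11: 11 XOR 20 = 31 ≥ 11 — no move.
  12: 12 XOR 20 = 24 ≥ 12 — no move.
  9: 9 XOR 20 = 29 ≥ 9 — no move.
That gives 1 winning move.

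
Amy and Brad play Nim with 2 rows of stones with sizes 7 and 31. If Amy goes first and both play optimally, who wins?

Compute the nim-sum pairwise:
7 XOR 31 = 24
The nim-sum is 24 ≠ 0, so this is an N-position: the player to move can win; Amy has a winning move.

Amy wins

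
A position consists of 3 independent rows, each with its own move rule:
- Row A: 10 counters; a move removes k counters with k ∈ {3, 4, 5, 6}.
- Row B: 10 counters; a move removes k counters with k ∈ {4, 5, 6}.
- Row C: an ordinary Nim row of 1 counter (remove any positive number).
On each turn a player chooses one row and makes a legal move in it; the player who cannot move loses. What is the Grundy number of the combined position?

1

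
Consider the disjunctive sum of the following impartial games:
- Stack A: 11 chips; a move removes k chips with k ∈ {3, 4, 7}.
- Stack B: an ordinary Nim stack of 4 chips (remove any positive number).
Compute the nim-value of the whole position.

4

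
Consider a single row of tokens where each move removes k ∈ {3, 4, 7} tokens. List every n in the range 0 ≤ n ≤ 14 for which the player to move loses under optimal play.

0, 1, 2, 10, 11, 12

Compute g(0), g(1), … for moves {3, 4, 7}:
g(0) = mex{} = 0
g(1) = mex{} = 0
g(2) = mex{} = 0
g(3) = mex{0} = 1
g(4) = mex{0} = 1
g(5) = mex{0} = 1
g(6) = mex{0,1} = 2
g(7) = mex{0,1} = 2
g(8) = mex{0,1} = 2
g(9) = mex{0,1,2} = 3
g(10) = mex{1,2} = 0
g(11) = mex{1,2} = 0
g(12) = mex{1,2,3} = 0
g(13) = mex{0,2,3} = 1
g(14) = mex{0,2} = 1
The P-positions (g = 0) in 0..14 are 0, 1, 2, 10, 11, 12.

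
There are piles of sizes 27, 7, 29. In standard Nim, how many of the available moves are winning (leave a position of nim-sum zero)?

3

Nim-sum: 27 ^ 7 ^ 29 = 1.
The overall nim-sum is X = 1. A pile of size p has a winning move iff p XOR X < p (reduce it to p XOR X).
  27: 27 XOR 1 = 26 < 27 — winning move (to 26).
  7: 7 XOR 1 = 6 < 7 — winning move (to 6).
  29: 29 XOR 1 = 28 < 29 — winning move (to 28).
That gives 3 winning moves.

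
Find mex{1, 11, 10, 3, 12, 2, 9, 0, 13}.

The values 0, 1, 2, 3 are all present; 4 is the first non-negative integer missing from the set.

4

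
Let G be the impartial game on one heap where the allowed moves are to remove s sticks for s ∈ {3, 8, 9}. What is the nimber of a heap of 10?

Build the Grundy sequence with g(k) = mex{g(k−s) : s ∈ {3, 8, 9}, s ≤ k}:
k:     0  1  2  3  4  5  6  7  8  9 10
g(k):  0  0  0  1  1  1  0  0  2  1  1
So g(10) = 1.

1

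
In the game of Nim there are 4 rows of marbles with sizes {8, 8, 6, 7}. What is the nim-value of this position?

Nim-sum: 8 ^ 8 ^ 6 ^ 7 = 1.

1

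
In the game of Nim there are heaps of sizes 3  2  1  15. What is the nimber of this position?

15

In binary:
  0011  (3)
  0010  (2)
  0001  (1)
  1111  (15)
  ----
  1111  (15)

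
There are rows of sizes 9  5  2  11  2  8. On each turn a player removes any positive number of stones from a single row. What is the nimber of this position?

15

Compute the nim-sum pairwise:
9 ^ 5 = 12
12 ^ 2 = 14
14 ^ 11 = 5
5 ^ 2 = 7
7 ^ 8 = 15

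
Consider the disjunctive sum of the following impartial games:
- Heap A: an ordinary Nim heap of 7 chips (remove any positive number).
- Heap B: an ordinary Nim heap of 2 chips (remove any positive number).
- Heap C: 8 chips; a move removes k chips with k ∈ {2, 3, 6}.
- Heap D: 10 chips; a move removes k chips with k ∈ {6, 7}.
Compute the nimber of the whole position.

Heap A is a plain Nim heap of size 7, so its Grundy value is 7.
Heap B is a plain Nim heap of size 2, so its Grundy value is 2.
Build the Grundy sequence for heap C with g(k) = mex{g(k−s) : s ∈ {2, 3, 6}, s ≤ k}:
g(0) = mex{} = 0
g(1) = mex{} = 0
g(2) = mex{0} = 1
g(3) = mex{0} = 1
g(4) = mex{0,1} = 2
g(5) = mex{1} = 0
g(6) = mex{0,1,2} = 3
g(7) = mex{0,2} = 1
g(8) = mex{0,1,3} = 2
So g(8) = 2.
Build the Grundy sequence for heap D with g(k) = mex{g(k−s) : s ∈ {6, 7}, s ≤ k}:
g(0) = mex{} = 0
g(1) = mex{} = 0
g(2) = mex{} = 0
g(3) = mex{} = 0
g(4) = mex{} = 0
g(5) = mex{} = 0
g(6) = mex{0} = 1
g(7) = mex{0} = 1
g(8) = mex{0} = 1
g(9) = mex{0} = 1
g(10) = mex{0} = 1
So g(10) = 1.
By the Sprague-Grundy theorem, the Grundy value of a sum of independent games is the XOR of the component values.
Combined value = 7 XOR 2 XOR 2 XOR 1 = 6.

6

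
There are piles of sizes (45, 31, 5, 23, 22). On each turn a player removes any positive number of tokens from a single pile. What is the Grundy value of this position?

54

Compute the nim-sum pairwise:
45 XOR 31 = 50
50 XOR 5 = 55
55 XOR 23 = 32
32 XOR 22 = 54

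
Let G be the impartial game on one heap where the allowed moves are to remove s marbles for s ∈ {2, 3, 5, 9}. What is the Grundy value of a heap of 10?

Grundy values for subtraction set {2, 3, 5, 9}:
g(0) = mex{} = 0
g(1) = mex{} = 0
g(2) = mex{0} = 1
g(3) = mex{0} = 1
g(4) = mex{0,1} = 2
g(5) = mex{0,1} = 2
g(6) = mex{0,1,2} = 3
g(7) = mex{1,2} = 0
g(8) = mex{1,2,3} = 0
g(9) = mex{0,2,3} = 1
g(10) = mex{0,2} = 1
So g(10) = 1.

1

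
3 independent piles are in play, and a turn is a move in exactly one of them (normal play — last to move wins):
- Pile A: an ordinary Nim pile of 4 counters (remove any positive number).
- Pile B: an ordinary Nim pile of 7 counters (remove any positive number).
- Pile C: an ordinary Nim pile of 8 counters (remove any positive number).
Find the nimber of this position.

11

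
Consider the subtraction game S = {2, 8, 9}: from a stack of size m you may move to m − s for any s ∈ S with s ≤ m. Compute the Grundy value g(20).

Compute g(0), g(1), … for moves {2, 8, 9}:
k:     0  1  2  3  4  5  6  7  8  9 10 11 12 13 14 15 16 17 18 19 20
g(k):  0  0  1  1  0  0  1  1  2  2  3  0  2  1  3  0  0  1  1  2  3
So g(20) = 3.

3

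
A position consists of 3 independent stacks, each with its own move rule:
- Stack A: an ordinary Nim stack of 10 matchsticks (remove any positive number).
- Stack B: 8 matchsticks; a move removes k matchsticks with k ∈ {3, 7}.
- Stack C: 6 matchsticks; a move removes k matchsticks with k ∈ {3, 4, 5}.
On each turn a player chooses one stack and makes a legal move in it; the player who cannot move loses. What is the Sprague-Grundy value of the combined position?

10

Stack A is a plain Nim stack of size 10, so its Grundy value is 10.
Build the Grundy sequence for stack B with g(k) = mex{g(k−s) : s ∈ {3, 7}, s ≤ k}:
g(0) = mex{} = 0
g(1) = mex{} = 0
g(2) = mex{} = 0
g(3) = mex{0} = 1
g(4) = mex{0} = 1
g(5) = mex{0} = 1
g(6) = mex{1} = 0
g(7) = mex{0,1} = 2
g(8) = mex{0,1} = 2
So g(8) = 2.
For stack C, compute g(0), g(1), … with moves {3, 4, 5}:
k:     0  1  2  3  4  5  6
g(k):  0  0  0  1  1  1  2
So g(6) = 2.
The value of a disjunctive sum is the nim-sum of the parts.
Combined value = 10 XOR 2 XOR 2 = 10.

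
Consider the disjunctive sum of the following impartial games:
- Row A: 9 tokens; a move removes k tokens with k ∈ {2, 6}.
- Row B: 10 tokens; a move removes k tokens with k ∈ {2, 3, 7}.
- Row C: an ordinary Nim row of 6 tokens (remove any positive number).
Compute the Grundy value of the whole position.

6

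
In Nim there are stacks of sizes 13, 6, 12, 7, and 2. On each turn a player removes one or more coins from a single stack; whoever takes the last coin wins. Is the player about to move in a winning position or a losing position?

Bitwise XOR of the heap sizes:
  1101  (13)
  0110  (6)
  1100  (12)
  0111  (7)
  0010  (2)
  ----
  0010  (2)
The nim-sum is 2 ≠ 0, so this is an N-position: the player to move can win.

Winning position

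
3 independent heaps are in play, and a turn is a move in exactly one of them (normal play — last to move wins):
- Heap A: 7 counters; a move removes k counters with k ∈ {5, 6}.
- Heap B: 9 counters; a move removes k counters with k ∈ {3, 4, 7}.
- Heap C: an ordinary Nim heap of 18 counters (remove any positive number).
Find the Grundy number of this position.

For heap A, compute g(0), g(1), … with moves {5, 6}:
k:     0  1  2  3  4  5  6  7
g(k):  0  0  0  0  0  1  1  1
So g(7) = 1.
For heap B, compute g(0), g(1), … with moves {3, 4, 7}:
k:     0  1  2  3  4  5  6  7  8  9
g(k):  0  0  0  1  1  1  2  2  2  3
So g(9) = 3.
Heap C is a plain Nim heap of size 18, so its Grundy value is 18.
By the Sprague-Grundy theorem, the Grundy value of a sum of independent games is the XOR of the component values.
Combined value = 1 ⊕ 3 ⊕ 18 = 16.

16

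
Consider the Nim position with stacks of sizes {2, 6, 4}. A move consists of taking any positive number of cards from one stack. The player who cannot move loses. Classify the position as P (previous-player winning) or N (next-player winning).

P-position

In binary:
  010  (2)
  110  (6)
  100  (4)
  ---
  000  (0)
The nim-sum is 0, so this is a P-position: the player to move is in a losing position under optimal play.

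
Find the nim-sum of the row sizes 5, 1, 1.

5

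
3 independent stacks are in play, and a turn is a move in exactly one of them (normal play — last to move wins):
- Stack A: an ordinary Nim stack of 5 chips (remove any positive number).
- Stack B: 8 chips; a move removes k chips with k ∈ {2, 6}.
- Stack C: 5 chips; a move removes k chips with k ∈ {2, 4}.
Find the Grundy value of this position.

Stack A is a plain Nim stack of size 5, so its Grundy value is 5.
For stack B, compute g(0), g(1), … with moves {2, 6}:
g(0) = mex{} = 0
g(1) = mex{} = 0
g(2) = mex{0} = 1
g(3) = mex{0} = 1
g(4) = mex{1} = 0
g(5) = mex{1} = 0
g(6) = mex{0} = 1
g(7) = mex{0} = 1
g(8) = mex{1} = 0
So g(8) = 0.
Build the Grundy sequence for stack C with g(k) = mex{g(k−s) : s ∈ {2, 4}, s ≤ k}:
g(0) = mex{} = 0
g(1) = mex{} = 0
g(2) = mex{0} = 1
g(3) = mex{0} = 1
g(4) = mex{0,1} = 2
g(5) = mex{0,1} = 2
So g(5) = 2.
The value of a disjunctive sum is the nim-sum of the parts.
Combined value = 5 XOR 0 XOR 2 = 7.

7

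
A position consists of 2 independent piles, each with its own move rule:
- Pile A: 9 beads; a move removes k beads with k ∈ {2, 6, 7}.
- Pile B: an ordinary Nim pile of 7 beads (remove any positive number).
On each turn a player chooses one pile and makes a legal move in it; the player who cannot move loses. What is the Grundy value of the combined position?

For pile A, compute g(0), g(1), … with moves {2, 6, 7}:
g(0) = mex{} = 0
g(1) = mex{} = 0
g(2) = mex{0} = 1
g(3) = mex{0} = 1
g(4) = mex{1} = 0
g(5) = mex{1} = 0
g(6) = mex{0} = 1
g(7) = mex{0} = 1
g(8) = mex{0,1} = 2
g(9) = mex{1} = 0
So g(9) = 0.
Pile B is a plain Nim pile of size 7, so its Grundy value is 7.
By the Sprague-Grundy theorem, the Grundy value of a sum of independent games is the XOR of the component values.
Combined value = 0 XOR 7 = 7.

7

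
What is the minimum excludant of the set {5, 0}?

0 is in the set but 1 is not, so the mex is 1.

1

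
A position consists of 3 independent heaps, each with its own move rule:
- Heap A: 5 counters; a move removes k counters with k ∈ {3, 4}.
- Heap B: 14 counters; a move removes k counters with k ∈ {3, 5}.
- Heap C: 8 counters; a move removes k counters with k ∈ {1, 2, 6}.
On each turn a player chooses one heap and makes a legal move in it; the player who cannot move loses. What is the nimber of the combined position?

Build the Grundy sequence for heap A with g(k) = mex{g(k−s) : s ∈ {3, 4}, s ≤ k}:
k:     0  1  2  3  4  5
g(k):  0  0  0  1  1  1
So g(5) = 1.
Build the Grundy sequence for heap B with g(k) = mex{g(k−s) : s ∈ {3, 5}, s ≤ k}:
g(0) = mex{} = 0
g(1) = mex{} = 0
g(2) = mex{} = 0
g(3) = mex{0} = 1
g(4) = mex{0} = 1
g(5) = mex{0} = 1
g(6) = mex{0,1} = 2
g(7) = mex{0,1} = 2
g(8) = mex{1} = 0
g(9) = mex{1,2} = 0
g(10) = mex{1,2} = 0
g(11) = mex{0,2} = 1
g(12) = mex{0,2} = 1
g(13) = mex{0} = 1
g(14) = mex{0,1} = 2
So g(14) = 2.
For heap C, compute g(0), g(1), … with moves {1, 2, 6}:
k:     0  1  2  3  4  5  6  7  8
g(k):  0  1  2  0  1  2  3  0  1
So g(8) = 1.
The value of a disjunctive sum is the nim-sum of the parts.
Combined value = 1 XOR 2 XOR 1 = 2.

2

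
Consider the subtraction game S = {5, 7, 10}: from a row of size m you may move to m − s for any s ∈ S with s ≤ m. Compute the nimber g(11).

2

Compute g(0), g(1), … for moves {5, 7, 10}:
k:     0  1  2  3  4  5  6  7  8  9 10 11
g(k):  0  0  0  0  0  1  1  1  1  1  2  2
So g(11) = 2.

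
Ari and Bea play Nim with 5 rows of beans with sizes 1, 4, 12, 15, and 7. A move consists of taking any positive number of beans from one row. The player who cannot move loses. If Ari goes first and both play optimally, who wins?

Ari wins

Write each in binary and XOR column by column:
  0001  (1)
  0100  (4)
  1100  (12)
  1111  (15)
  0111  (7)
  ----
  0001  (1)
The nim-sum is 1 ≠ 0, so this is an N-position: the player to move can win; Ari has a winning move.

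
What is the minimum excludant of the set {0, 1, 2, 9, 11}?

3

The values 0, 1, 2 are all present; 3 is the first non-negative integer missing from the set.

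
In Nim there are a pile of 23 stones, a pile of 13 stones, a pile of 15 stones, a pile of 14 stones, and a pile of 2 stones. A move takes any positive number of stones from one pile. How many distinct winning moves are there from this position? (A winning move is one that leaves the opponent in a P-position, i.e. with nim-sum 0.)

1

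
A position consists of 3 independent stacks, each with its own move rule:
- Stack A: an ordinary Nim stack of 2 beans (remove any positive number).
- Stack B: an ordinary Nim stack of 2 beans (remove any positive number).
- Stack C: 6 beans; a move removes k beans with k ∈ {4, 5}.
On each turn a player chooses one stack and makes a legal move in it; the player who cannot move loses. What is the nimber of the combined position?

Stack A is a plain Nim stack of size 2, so its Grundy value is 2.
Stack B is a plain Nim stack of size 2, so its Grundy value is 2.
For stack C, compute g(0), g(1), … with moves {4, 5}:
g(0) = mex{} = 0
g(1) = mex{} = 0
g(2) = mex{} = 0
g(3) = mex{} = 0
g(4) = mex{0} = 1
g(5) = mex{0} = 1
g(6) = mex{0} = 1
So g(6) = 1.
By the Sprague-Grundy theorem, the Grundy value of a sum of independent games is the XOR of the component values.
Combined value = 2 XOR 2 XOR 1 = 1.

1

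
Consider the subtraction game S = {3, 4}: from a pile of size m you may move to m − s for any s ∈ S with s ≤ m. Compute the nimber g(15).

0

Grundy values for subtraction set {3, 4}:
k:     0  1  2  3  4  5  6  7  8  9 10 11 12 13 14 15
g(k):  0  0  0  1  1  1  2  0  0  0  1  1  1  2  0  0
So g(15) = 0.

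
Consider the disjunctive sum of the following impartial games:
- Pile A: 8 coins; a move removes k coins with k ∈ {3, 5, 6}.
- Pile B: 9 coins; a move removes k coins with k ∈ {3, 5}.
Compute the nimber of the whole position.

2

Build the Grundy sequence for pile A with g(k) = mex{g(k−s) : s ∈ {3, 5, 6}, s ≤ k}:
k:     0  1  2  3  4  5  6  7  8
g(k):  0  0  0  1  1  1  2  2  2
So g(8) = 2.
Build the Grundy sequence for pile B with g(k) = mex{g(k−s) : s ∈ {3, 5}, s ≤ k}:
k:     0  1  2  3  4  5  6  7  8  9
g(k):  0  0  0  1  1  1  2  2  0  0
So g(9) = 0.
The value of a disjunctive sum is the nim-sum of the parts.
Combined value = 2 ⊕ 0 = 2.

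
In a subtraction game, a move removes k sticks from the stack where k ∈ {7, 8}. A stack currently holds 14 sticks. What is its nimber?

2

Build the Grundy sequence with g(k) = mex{g(k−s) : s ∈ {7, 8}, s ≤ k}:
k:     0  1  2  3  4  5  6  7  8  9 10 11 12 13 14
g(k):  0  0  0  0  0  0  0  1  1  1  1  1  1  1  2
So g(14) = 2.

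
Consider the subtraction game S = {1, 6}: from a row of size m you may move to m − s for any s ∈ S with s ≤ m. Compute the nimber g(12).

1

Compute g(0), g(1), … for moves {1, 6}:
k:     0  1  2  3  4  5  6  7  8  9 10 11 12
g(k):  0  1  0  1  0  1  2  0  1  0  1  0  1
So g(12) = 1.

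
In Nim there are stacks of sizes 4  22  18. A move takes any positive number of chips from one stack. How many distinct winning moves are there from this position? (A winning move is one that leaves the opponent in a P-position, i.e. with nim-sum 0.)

0

Nim-sum: 4 ^ 22 ^ 18 = 0.
The nim-sum is already 0, so every move leaves a nonzero nim-sum — there are no winning moves.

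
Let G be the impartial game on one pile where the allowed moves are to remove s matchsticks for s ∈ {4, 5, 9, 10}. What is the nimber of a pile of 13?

3

Build the Grundy sequence with g(k) = mex{g(k−s) : s ∈ {4, 5, 9, 10}, s ≤ k}:
k:     0  1  2  3  4  5  6  7  8  9 10 11 12 13
g(k):  0  0  0  0  1  1  1  1  2  2  2  2  3  3
So g(13) = 3.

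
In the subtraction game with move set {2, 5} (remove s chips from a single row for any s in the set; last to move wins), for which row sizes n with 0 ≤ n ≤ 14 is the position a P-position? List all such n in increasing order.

0, 1, 4, 7, 8, 11, 14

Grundy values for subtraction set {2, 5}:
k:     0  1  2  3  4  5  6  7  8  9 10 11 12 13 14
g(k):  0  0  1  1  0  2  1  0  0  1  1  0  2  1  0
The P-positions (g = 0) in 0..14 are 0, 1, 4, 7, 8, 11, 14.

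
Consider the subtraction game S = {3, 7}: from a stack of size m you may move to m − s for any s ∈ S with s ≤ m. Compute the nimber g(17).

Grundy values for subtraction set {3, 7}:
k:     0  1  2  3  4  5  6  7  8  9 10 11 12 13 14 15 16 17
g(k):  0  0  0  1  1  1  0  2  2  1  0  0  0  1  1  1  0  2
So g(17) = 2.

2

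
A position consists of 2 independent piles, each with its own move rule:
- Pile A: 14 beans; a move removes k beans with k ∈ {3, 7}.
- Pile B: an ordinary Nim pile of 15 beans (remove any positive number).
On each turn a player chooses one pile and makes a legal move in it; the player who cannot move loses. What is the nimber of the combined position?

Build the Grundy sequence for pile A with g(k) = mex{g(k−s) : s ∈ {3, 7}, s ≤ k}:
g(0) = mex{} = 0
g(1) = mex{} = 0
g(2) = mex{} = 0
g(3) = mex{0} = 1
g(4) = mex{0} = 1
g(5) = mex{0} = 1
g(6) = mex{1} = 0
g(7) = mex{0,1} = 2
g(8) = mex{0,1} = 2
g(9) = mex{0} = 1
g(10) = mex{1,2} = 0
g(11) = mex{1,2} = 0
g(12) = mex{1} = 0
g(13) = mex{0} = 1
g(14) = mex{0,2} = 1
So g(14) = 1.
Pile B is a plain Nim pile of size 15, so its Grundy value is 15.
By the Sprague-Grundy theorem, the Grundy value of a sum of independent games is the XOR of the component values.
Combined value = 1 ⊕ 15 = 14.

14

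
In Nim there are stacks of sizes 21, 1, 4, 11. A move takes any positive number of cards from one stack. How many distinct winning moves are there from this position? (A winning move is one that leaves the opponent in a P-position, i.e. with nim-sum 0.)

1

Nim-sum: 21 ^ 1 ^ 4 ^ 11 = 27.
The overall nim-sum is X = 27. A stack of size p has a winning move iff p XOR X < p (reduce it to p XOR X).
  21: 21 XOR 27 = 14 < 21 — winning move (to 14).
  1: 1 XOR 27 = 26 ≥ 1 — no move.
  4: 4 XOR 27 = 31 ≥ 4 — no move.
  11: 11 XOR 27 = 16 ≥ 11 — no move.
That gives 1 winning move.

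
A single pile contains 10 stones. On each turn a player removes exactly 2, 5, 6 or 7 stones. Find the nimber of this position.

3

Compute g(0), g(1), … for moves {2, 5, 6, 7}:
k:     0  1  2  3  4  5  6  7  8  9 10
g(k):  0  0  1  1  0  2  1  3  2  2  3
So g(10) = 3.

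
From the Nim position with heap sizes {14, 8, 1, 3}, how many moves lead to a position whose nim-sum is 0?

1

Write each in binary and XOR column by column:
  1110  (14)
  1000  (8)
  0001  (1)
  0011  (3)
  ----
  0100  (4)
The overall nim-sum is X = 4. A heap of size p has a winning move iff p XOR X < p (reduce it to p XOR X).
  14: 14 XOR 4 = 10 < 14 — winning move (to 10).
  8: 8 XOR 4 = 12 ≥ 8 — no move.
  1: 1 XOR 4 = 5 ≥ 1 — no move.
  3: 3 XOR 4 = 7 ≥ 3 — no move.
That gives 1 winning move.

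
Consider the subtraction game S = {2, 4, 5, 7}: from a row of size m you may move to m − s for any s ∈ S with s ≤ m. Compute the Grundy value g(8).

4

Compute g(0), g(1), … for moves {2, 4, 5, 7}:
g(0) = mex{} = 0
g(1) = mex{} = 0
g(2) = mex{0} = 1
g(3) = mex{0} = 1
g(4) = mex{0,1} = 2
g(5) = mex{0,1} = 2
g(6) = mex{0,1,2} = 3
g(7) = mex{0,1,2} = 3
g(8) = mex{0,1,2,3} = 4
So g(8) = 4.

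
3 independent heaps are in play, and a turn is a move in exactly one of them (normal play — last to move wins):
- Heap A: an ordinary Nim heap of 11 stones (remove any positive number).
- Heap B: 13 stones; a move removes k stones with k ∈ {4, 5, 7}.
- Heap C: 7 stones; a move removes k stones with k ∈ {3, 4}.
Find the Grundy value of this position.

11

Heap A is a plain Nim heap of size 11, so its Grundy value is 11.
Grundy values for heap B (subtraction set {4, 5, 7}):
k:     0  1  2  3  4  5  6  7  8  9 10 11 12 13
g(k):  0  0  0  0  1  1  1  1  2  2  2  0  0  0
So g(13) = 0.
Build the Grundy sequence for heap C with g(k) = mex{g(k−s) : s ∈ {3, 4}, s ≤ k}:
g(0) = mex{} = 0
g(1) = mex{} = 0
g(2) = mex{} = 0
g(3) = mex{0} = 1
g(4) = mex{0} = 1
g(5) = mex{0} = 1
g(6) = mex{0,1} = 2
g(7) = mex{1} = 0
So g(7) = 0.
The value of a disjunctive sum is the nim-sum of the parts.
Combined value = 11 ⊕ 0 ⊕ 0 = 11.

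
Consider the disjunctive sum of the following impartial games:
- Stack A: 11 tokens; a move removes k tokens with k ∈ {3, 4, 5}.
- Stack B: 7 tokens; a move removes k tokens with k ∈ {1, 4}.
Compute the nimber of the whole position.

1

For stack A, compute g(0), g(1), … with moves {3, 4, 5}:
g(0) = mex{} = 0
g(1) = mex{} = 0
g(2) = mex{} = 0
g(3) = mex{0} = 1
g(4) = mex{0} = 1
g(5) = mex{0} = 1
g(6) = mex{0,1} = 2
g(7) = mex{0,1} = 2
g(8) = mex{1} = 0
g(9) = mex{1,2} = 0
g(10) = mex{1,2} = 0
g(11) = mex{0,2} = 1
So g(11) = 1.
Grundy values for stack B (subtraction set {1, 4}):
k:     0  1  2  3  4  5  6  7
g(k):  0  1  0  1  2  0  1  0
So g(7) = 0.
By the Sprague-Grundy theorem, the Grundy value of a sum of independent games is the XOR of the component values.
Combined value = 1 ⊕ 0 = 1.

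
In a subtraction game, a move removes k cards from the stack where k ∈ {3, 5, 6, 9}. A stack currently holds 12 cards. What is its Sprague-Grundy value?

0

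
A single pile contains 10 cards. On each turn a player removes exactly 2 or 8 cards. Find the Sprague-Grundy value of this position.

Grundy values for subtraction set {2, 8}:
k:     0  1  2  3  4  5  6  7  8  9 10
g(k):  0  0  1  1  0  0  1  1  2  2  0
So g(10) = 0.

0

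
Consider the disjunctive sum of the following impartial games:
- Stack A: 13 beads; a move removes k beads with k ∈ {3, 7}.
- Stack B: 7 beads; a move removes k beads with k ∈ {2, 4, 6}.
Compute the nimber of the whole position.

2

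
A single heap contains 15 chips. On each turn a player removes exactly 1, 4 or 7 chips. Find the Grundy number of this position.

Compute g(0), g(1), … for moves {1, 4, 7}:
k:     0  1  2  3  4  5  6  7  8  9 10 11 12 13 14 15
g(k):  0  1  0  1  2  0  1  2  0  1  0  1  2  0  1  2
So g(15) = 2.

2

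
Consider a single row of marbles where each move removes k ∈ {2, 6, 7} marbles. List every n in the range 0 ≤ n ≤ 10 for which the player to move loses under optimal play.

0, 1, 4, 5, 9

Grundy values for subtraction set {2, 6, 7}:
g(0) = mex{} = 0
g(1) = mex{} = 0
g(2) = mex{0} = 1
g(3) = mex{0} = 1
g(4) = mex{1} = 0
g(5) = mex{1} = 0
g(6) = mex{0} = 1
g(7) = mex{0} = 1
g(8) = mex{0,1} = 2
g(9) = mex{1} = 0
g(10) = mex{0,1,2} = 3
The P-positions (g = 0) in 0..10 are 0, 1, 4, 5, 9.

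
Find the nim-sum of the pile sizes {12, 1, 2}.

Write each in binary and XOR column by column:
  1100  (12)
  0001  (1)
  0010  (2)
  ----
  1111  (15)

15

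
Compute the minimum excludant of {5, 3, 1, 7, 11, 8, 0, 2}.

4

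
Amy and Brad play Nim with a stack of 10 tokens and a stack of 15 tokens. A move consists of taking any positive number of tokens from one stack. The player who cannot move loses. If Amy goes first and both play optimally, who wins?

In binary:
  1010  (10)
  1111  (15)
  ----
  0101  (5)
The nim-sum is 5 ≠ 0, so this is an N-position: the player to move can win; Amy has a winning move.

Amy wins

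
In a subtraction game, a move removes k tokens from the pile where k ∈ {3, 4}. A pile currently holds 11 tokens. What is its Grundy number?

Grundy values for subtraction set {3, 4}:
g(0) = mex{} = 0
g(1) = mex{} = 0
g(2) = mex{} = 0
g(3) = mex{0} = 1
g(4) = mex{0} = 1
g(5) = mex{0} = 1
g(6) = mex{0,1} = 2
g(7) = mex{1} = 0
g(8) = mex{1} = 0
g(9) = mex{1,2} = 0
g(10) = mex{0,2} = 1
g(11) = mex{0} = 1
So g(11) = 1.

1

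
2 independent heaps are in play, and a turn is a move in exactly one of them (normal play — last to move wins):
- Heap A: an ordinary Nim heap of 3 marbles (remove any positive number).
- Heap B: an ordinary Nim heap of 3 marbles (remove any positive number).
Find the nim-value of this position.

0

Heap A is a plain Nim heap of size 3, so its Grundy value is 3.
Heap B is a plain Nim heap of size 3, so its Grundy value is 3.
The value of a disjunctive sum is the nim-sum of the parts.
Combined value = 3 ⊕ 3 = 0.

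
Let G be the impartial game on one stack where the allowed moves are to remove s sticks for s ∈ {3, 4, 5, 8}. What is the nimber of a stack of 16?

1

Grundy values for subtraction set {3, 4, 5, 8}:
k:     0  1  2  3  4  5  6  7  8  9 10 11 12 13 14 15 16
g(k):  0  0  0  1  1  1  2  2  2  3  3  0  0  0  1  1  1
So g(16) = 1.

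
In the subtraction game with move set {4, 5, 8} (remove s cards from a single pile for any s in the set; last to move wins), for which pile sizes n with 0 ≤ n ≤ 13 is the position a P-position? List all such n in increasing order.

0, 1, 2, 3, 12, 13

Build the Grundy sequence with g(k) = mex{g(k−s) : s ∈ {4, 5, 8}, s ≤ k}:
k:     0  1  2  3  4  5  6  7  8  9 10 11 12 13
g(k):  0  0  0  0  1  1  1  1  2  2  2  2  0  0
The P-positions (g = 0) in 0..13 are 0, 1, 2, 3, 12, 13.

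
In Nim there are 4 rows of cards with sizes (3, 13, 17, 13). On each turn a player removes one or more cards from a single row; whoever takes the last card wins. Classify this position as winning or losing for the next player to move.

Winning position

Nim-sum: 3 ^ 13 ^ 17 ^ 13 = 18.
The nim-sum is 18 ≠ 0, so this is an N-position: the player to move can win.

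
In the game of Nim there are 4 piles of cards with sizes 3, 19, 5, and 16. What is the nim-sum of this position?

5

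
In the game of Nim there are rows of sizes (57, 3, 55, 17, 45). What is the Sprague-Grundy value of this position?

49

Bitwise XOR of the heap sizes:
  111001  (57)
  000011  (3)
  110111  (55)
  010001  (17)
  101101  (45)
  ------
  110001  (49)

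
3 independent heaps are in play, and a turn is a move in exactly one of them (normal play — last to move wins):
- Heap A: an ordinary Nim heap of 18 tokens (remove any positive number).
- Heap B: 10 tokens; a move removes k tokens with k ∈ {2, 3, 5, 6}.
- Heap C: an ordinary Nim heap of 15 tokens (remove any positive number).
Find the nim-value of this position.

28

Heap A is a plain Nim heap of size 18, so its Grundy value is 18.
Grundy values for heap B (subtraction set {2, 3, 5, 6}):
g(0) = mex{} = 0
g(1) = mex{} = 0
g(2) = mex{0} = 1
g(3) = mex{0} = 1
g(4) = mex{0,1} = 2
g(5) = mex{0,1} = 2
g(6) = mex{0,1,2} = 3
g(7) = mex{0,1,2} = 3
g(8) = mex{1,2,3} = 0
g(9) = mex{1,2,3} = 0
g(10) = mex{0,2,3} = 1
So g(10) = 1.
Heap C is a plain Nim heap of size 15, so its Grundy value is 15.
By the Sprague-Grundy theorem, the Grundy value of a sum of independent games is the XOR of the component values.
Combined value = 18 XOR 1 XOR 15 = 28.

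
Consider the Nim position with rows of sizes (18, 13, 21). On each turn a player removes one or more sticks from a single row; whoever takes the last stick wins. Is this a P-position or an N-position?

In binary:
  10010  (18)
  01101  (13)
  10101  (21)
  -----
  01010  (10)
The nim-sum is 10 ≠ 0, so this is an N-position: the player to move can win.

N-position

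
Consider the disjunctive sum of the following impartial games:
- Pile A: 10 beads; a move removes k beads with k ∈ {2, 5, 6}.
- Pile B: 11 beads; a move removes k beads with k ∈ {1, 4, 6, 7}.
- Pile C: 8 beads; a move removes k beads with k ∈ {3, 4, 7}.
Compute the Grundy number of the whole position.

Grundy values for pile A (subtraction set {2, 5, 6}):
k:     0  1  2  3  4  5  6  7  8  9 10
g(k):  0  0  1  1  0  2  1  3  0  2  1
So g(10) = 1.
Grundy values for pile B (subtraction set {1, 4, 6, 7}):
k:     0  1  2  3  4  5  6  7  8  9 10 11
g(k):  0  1  0  1  2  0  1  2  3  2  0  1
So g(11) = 1.
Build the Grundy sequence for pile C with g(k) = mex{g(k−s) : s ∈ {3, 4, 7}, s ≤ k}:
g(0) = mex{} = 0
g(1) = mex{} = 0
g(2) = mex{} = 0
g(3) = mex{0} = 1
g(4) = mex{0} = 1
g(5) = mex{0} = 1
g(6) = mex{0,1} = 2
g(7) = mex{0,1} = 2
g(8) = mex{0,1} = 2
So g(8) = 2.
The value of a disjunctive sum is the nim-sum of the parts.
Combined value = 1 XOR 1 XOR 2 = 2.

2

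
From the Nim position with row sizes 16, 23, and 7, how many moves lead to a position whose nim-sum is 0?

0

Compute the nim-sum pairwise:
16 ⊕ 23 = 7
7 ⊕ 7 = 0
The nim-sum is already 0, so every move leaves a nonzero nim-sum — there are no winning moves.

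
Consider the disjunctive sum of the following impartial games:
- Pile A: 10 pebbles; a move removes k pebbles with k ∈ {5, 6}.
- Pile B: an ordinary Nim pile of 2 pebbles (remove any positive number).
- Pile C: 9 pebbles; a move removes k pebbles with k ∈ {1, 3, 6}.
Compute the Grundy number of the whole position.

0

Build the Grundy sequence for pile A with g(k) = mex{g(k−s) : s ∈ {5, 6}, s ≤ k}:
g(0) = mex{} = 0
g(1) = mex{} = 0
g(2) = mex{} = 0
g(3) = mex{} = 0
g(4) = mex{} = 0
g(5) = mex{0} = 1
g(6) = mex{0} = 1
g(7) = mex{0} = 1
g(8) = mex{0} = 1
g(9) = mex{0} = 1
g(10) = mex{0,1} = 2
So g(10) = 2.
Pile B is a plain Nim pile of size 2, so its Grundy value is 2.
For pile C, compute g(0), g(1), … with moves {1, 3, 6}:
k:     0  1  2  3  4  5  6  7  8  9
g(k):  0  1  0  1  0  1  2  3  2  0
So g(9) = 0.
The value of a disjunctive sum is the nim-sum of the parts.
Combined value = 2 XOR 2 XOR 0 = 0.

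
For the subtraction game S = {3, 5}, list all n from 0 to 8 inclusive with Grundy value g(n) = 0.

Compute g(0), g(1), … for moves {3, 5}:
k:     0  1  2  3  4  5  6  7  8
g(k):  0  0  0  1  1  1  2  2  0
The P-positions (g = 0) in 0..8 are 0, 1, 2, 8.

0, 1, 2, 8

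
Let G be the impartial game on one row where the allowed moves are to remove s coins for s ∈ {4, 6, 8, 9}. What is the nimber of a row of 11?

Grundy values for subtraction set {4, 6, 8, 9}:
g(0) = mex{} = 0
g(1) = mex{} = 0
g(2) = mex{} = 0
g(3) = mex{} = 0
g(4) = mex{0} = 1
g(5) = mex{0} = 1
g(6) = mex{0} = 1
g(7) = mex{0} = 1
g(8) = mex{0,1} = 2
g(9) = mex{0,1} = 2
g(10) = mex{0,1} = 2
g(11) = mex{0,1} = 2
So g(11) = 2.

2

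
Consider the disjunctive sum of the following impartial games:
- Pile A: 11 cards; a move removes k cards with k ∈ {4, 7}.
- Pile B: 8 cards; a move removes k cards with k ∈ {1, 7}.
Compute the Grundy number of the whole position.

Build the Grundy sequence for pile A with g(k) = mex{g(k−s) : s ∈ {4, 7}, s ≤ k}:
g(0) = mex{} = 0
g(1) = mex{} = 0
g(2) = mex{} = 0
g(3) = mex{} = 0
g(4) = mex{0} = 1
g(5) = mex{0} = 1
g(6) = mex{0} = 1
g(7) = mex{0} = 1
g(8) = mex{0,1} = 2
g(9) = mex{0,1} = 2
g(10) = mex{0,1} = 2
g(11) = mex{1} = 0
So g(11) = 0.
Grundy values for pile B (subtraction set {1, 7}):
k:     0  1  2  3  4  5  6  7  8
g(k):  0  1  0  1  0  1  0  1  0
So g(8) = 0.
By the Sprague-Grundy theorem, the Grundy value of a sum of independent games is the XOR of the component values.
Combined value = 0 XOR 0 = 0.

0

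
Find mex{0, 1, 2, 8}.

3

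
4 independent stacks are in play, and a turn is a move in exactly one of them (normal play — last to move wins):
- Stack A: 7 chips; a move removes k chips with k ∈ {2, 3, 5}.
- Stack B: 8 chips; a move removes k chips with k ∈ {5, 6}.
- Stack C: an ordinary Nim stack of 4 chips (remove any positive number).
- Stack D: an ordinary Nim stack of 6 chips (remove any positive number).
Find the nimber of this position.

3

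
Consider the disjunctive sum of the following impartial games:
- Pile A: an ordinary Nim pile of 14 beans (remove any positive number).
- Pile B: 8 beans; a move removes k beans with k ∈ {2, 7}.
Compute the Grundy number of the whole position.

12

Pile A is a plain Nim pile of size 14, so its Grundy value is 14.
For pile B, compute g(0), g(1), … with moves {2, 7}:
k:     0  1  2  3  4  5  6  7  8
g(k):  0  0  1  1  0  0  1  1  2
So g(8) = 2.
The value of a disjunctive sum is the nim-sum of the parts.
Combined value = 14 ⊕ 2 = 12.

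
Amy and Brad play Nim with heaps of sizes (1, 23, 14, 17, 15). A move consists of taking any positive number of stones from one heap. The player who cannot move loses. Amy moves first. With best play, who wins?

Amy wins

Nim-sum: 1 ⊕ 23 ⊕ 14 ⊕ 17 ⊕ 15 = 6.
The nim-sum is 6 ≠ 0, so this is an N-position: the player to move can win; Amy has a winning move.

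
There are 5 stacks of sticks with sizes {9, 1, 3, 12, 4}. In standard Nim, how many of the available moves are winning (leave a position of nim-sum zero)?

1

Compute the nim-sum pairwise:
9 XOR 1 = 8
8 XOR 3 = 11
11 XOR 12 = 7
7 XOR 4 = 3
The overall nim-sum is X = 3. A stack of size p has a winning move iff p XOR X < p (reduce it to p XOR X).
  9: 9 XOR 3 = 10 ≥ 9 — no move.
  1: 1 XOR 3 = 2 ≥ 1 — no move.
  3: 3 XOR 3 = 0 < 3 — winning move (to 0).
  12: 12 XOR 3 = 15 ≥ 12 — no move.
  4: 4 XOR 3 = 7 ≥ 4 — no move.
That gives 1 winning move.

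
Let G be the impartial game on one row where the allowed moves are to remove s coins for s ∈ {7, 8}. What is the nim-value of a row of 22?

1

Compute g(0), g(1), … for moves {7, 8}:
k:     0  1  2  3  4  5  6  7  8  9 10 11 12 13 14 15 16 17 18 19 20 21 22
g(k):  0  0  0  0  0  0  0  1  1  1  1  1  1  1  2  0  0  0  0  0  0  0  1
So g(22) = 1.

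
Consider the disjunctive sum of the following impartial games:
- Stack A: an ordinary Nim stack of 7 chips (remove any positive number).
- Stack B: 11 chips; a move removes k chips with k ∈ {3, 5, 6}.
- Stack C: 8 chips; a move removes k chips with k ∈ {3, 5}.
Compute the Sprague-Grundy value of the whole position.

7

Stack A is a plain Nim stack of size 7, so its Grundy value is 7.
For stack B, compute g(0), g(1), … with moves {3, 5, 6}:
k:     0  1  2  3  4  5  6  7  8  9 10 11
g(k):  0  0  0  1  1  1  2  2  2  0  0  0
So g(11) = 0.
For stack C, compute g(0), g(1), … with moves {3, 5}:
g(0) = mex{} = 0
g(1) = mex{} = 0
g(2) = mex{} = 0
g(3) = mex{0} = 1
g(4) = mex{0} = 1
g(5) = mex{0} = 1
g(6) = mex{0,1} = 2
g(7) = mex{0,1} = 2
g(8) = mex{1} = 0
So g(8) = 0.
By the Sprague-Grundy theorem, the Grundy value of a sum of independent games is the XOR of the component values.
Combined value = 7 XOR 0 XOR 0 = 7.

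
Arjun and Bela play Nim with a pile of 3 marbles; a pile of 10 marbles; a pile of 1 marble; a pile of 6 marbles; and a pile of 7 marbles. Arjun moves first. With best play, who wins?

Arjun wins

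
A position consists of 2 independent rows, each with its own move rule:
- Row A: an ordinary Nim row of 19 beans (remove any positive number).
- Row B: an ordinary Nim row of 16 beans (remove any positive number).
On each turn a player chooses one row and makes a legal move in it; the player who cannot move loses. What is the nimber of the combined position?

3

Row A is a plain Nim row of size 19, so its Grundy value is 19.
Row B is a plain Nim row of size 16, so its Grundy value is 16.
The value of a disjunctive sum is the nim-sum of the parts.
Combined value = 19 ⊕ 16 = 3.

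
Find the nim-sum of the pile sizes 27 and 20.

Write each in binary and XOR column by column:
  11011  (27)
  10100  (20)
  -----
  01111  (15)

15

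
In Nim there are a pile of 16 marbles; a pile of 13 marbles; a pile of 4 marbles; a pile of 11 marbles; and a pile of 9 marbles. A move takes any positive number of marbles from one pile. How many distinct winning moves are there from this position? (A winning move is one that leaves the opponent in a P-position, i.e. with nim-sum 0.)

Nim-sum: 16 ⊕ 13 ⊕ 4 ⊕ 11 ⊕ 9 = 27.
The overall nim-sum is X = 27. A pile of size p has a winning move iff p XOR X < p (reduce it to p XOR X).
  16: 16 XOR 27 = 11 < 16 — winning move (to 11).
  13: 13 XOR 27 = 22 ≥ 13 — no move.
  4: 4 XOR 27 = 31 ≥ 4 — no move.
  11: 11 XOR 27 = 16 ≥ 11 — no move.
  9: 9 XOR 27 = 18 ≥ 9 — no move.
That gives 1 winning move.

1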